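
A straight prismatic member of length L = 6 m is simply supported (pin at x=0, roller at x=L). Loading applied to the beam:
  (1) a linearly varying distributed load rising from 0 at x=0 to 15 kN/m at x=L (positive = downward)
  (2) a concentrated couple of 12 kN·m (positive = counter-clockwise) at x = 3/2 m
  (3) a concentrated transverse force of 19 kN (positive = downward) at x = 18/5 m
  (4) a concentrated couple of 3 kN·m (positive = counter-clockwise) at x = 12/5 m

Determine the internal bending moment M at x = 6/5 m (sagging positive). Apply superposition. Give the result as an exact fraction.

Load 1 — triangular load w₀=15 kN/m (0→w₀ over full span):
  M_1 = w₀Lx/6 - w₀x³/(6L) = 15·6·(6/5)/6 - 15·(6/5)³/(6·6) = 432/25 kN·m
Load 2 — applied couple M₀=12 kN·m at a=3/2 m (b=L-a=9/2):
  M_2 = M₀x/L  [x≤a] = 12·(6/5)/6 = 12/5 kN·m
Load 3 — point force P=19 kN at a=18/5 m (b=L-a=12/5):
  M_3 = Pbx/L  [x≤a] = 19·(12/5)·(6/5)/6 = 228/25 kN·m
Load 4 — applied couple M₀=3 kN·m at a=12/5 m (b=L-a=18/5):
  M_4 = M₀x/L  [x≤a] = 3·(6/5)/6 = 3/5 kN·m
Superposition: M = Σ M_i = 147/5 kN·m ≈ 29.400000 kN·m

M(6/5) = 147/5 kN·m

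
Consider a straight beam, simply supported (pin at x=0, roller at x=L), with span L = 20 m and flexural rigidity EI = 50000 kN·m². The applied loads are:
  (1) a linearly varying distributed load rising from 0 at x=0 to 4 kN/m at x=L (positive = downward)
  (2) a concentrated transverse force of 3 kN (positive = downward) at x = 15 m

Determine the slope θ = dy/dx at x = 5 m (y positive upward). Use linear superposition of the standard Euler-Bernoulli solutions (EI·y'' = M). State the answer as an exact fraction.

θ(5) = -287/28800 rad

Load 1 — triangular load w₀=4 kN/m (0→w₀ over full span):
  θ_1 = -w₀(7L⁴-30L²x²+15x⁴)/(360LEI) = -4·(7·20⁴-30·20²·5²+15·5⁴)/(360·20·50000) = -1327/144000 rad
Load 2 — point force P=3 kN at a=15 m (b=L-a=5):
  θ_2 = -Pb(L²-b²-3x²)/(6LEI)  [x≤a] = -3·5·(20²-5²-3·5²)/(6·20·50000) = -3/4000 rad
Superposition: θ = Σ θ_i = -287/28800 rad ≈ -0.009965 rad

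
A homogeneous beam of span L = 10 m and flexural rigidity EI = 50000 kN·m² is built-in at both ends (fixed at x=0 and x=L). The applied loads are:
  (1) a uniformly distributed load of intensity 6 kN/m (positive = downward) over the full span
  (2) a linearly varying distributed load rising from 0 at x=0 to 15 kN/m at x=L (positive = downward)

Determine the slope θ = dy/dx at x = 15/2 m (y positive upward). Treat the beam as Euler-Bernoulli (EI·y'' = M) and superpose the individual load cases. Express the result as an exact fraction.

θ(15/2) = 219/102400 rad

Load 1 — uniform load w=6 kN/m over full span:
  θ_1 = -wx(L-x)(L-2x)/(12EI) = -6·(15/2)·(10-(15/2))·(10-2·(15/2))/(12·50000) = 3/3200 rad
Load 2 — triangular load w₀=15 kN/m (0→w₀ over full span):
  θ_2 = -w₀(2x(L-x)(L-2x)(x+2L)+x²(L-x)²)/(120LEI) = -15·(2·(15/2)·(10-(15/2))·(10-2·(15/2))·((15/2)+2·10)+(15/2)²·(10-(15/2))²)/(120·10·50000) = 123/102400 rad
Superposition: θ = Σ θ_i = 219/102400 rad ≈ 0.002139 rad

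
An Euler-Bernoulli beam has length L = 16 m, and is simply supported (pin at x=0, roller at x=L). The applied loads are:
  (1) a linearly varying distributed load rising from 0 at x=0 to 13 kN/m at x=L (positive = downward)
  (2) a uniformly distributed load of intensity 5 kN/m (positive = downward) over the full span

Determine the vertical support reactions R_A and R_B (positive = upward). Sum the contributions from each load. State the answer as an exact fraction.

Load 1 — triangular load w₀=13 kN/m (0→w₀ over full span):
  R_A = w₀L/6 = 13·16/6 = 104/3 kN
  R_B = w₀L/3 = 13·16/3 = 208/3 kN
Load 2 — uniform load w=5 kN/m over full span:
  R_A = wL/2 = 5·16/2 = 40 kN
  R_B = wL/2 = 5·16/2 = 40 kN
Superposition: R_A = 224/3 kN, R_B = 328/3 kN

R_A = 224/3 kN, R_B = 328/3 kN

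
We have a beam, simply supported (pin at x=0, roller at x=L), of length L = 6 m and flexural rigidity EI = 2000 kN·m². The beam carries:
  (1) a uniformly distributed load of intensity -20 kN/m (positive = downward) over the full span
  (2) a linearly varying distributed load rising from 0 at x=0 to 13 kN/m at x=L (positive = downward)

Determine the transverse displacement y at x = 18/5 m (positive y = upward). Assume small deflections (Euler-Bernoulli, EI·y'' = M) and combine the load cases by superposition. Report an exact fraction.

y(18/5) = 209979/1953125 m

Load 1 — uniform load w=-20 kN/m over full span:
  y_1 = -wx(L³-2Lx²+x³)/(24EI) = -(-20)·(18/5)·(6³-2·6·(18/5)²+(18/5)³)/(24·2000) = 2511/15625 m
Load 2 — triangular load w₀=13 kN/m (0→w₀ over full span):
  y_2 = -w₀x(7L⁴-10L²x²+3x⁴)/(360LEI) = -13·(18/5)·(7·6⁴-10·6²·(18/5)²+3·(18/5)⁴)/(360·6·2000) = -103896/1953125 m
Superposition: y = Σ y_i = 209979/1953125 m ≈ 0.107509 m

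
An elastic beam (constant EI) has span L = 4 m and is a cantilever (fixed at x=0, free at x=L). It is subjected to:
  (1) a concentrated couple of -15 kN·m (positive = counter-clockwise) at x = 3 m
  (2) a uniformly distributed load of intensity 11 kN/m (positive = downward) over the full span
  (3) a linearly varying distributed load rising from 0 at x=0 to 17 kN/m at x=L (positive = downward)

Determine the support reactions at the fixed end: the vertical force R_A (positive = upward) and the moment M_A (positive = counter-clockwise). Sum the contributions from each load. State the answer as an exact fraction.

R_A = 78 kN, M_A = 581/3 kN·m

Load 1 — applied couple M₀=-15 kN·m at a=3 m (b=L-a=1):
  R_A = 0 kN
  M_A = -M₀ = -(-15) = 15 kN·m
Load 2 — uniform load w=11 kN/m over full span:
  R_A = wL = 11·4 = 44 kN
  M_A = wL²/2 = 11·4²/2 = 88 kN·m
Load 3 — triangular load w₀=17 kN/m (0→w₀ over full span):
  R_A = w₀L/2 = 17·4/2 = 34 kN
  M_A = w₀L²/3 = 17·4²/3 = 272/3 kN·m
Superposition: R_A = 78 kN, M_A = 581/3 kN·m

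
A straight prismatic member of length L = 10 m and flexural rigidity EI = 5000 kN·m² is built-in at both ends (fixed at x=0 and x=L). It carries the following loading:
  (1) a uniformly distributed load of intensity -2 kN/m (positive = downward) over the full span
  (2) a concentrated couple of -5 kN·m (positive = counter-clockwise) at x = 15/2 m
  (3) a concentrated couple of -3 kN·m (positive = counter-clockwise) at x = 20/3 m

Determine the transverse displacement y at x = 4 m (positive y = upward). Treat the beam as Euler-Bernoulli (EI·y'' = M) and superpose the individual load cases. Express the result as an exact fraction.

Load 1 — uniform load w=-2 kN/m over full span:
  y_1 = -wx²(L-x)²/(24EI) = -(-2)·4²·(10-4)²/(24·5000) = 6/625 m
Load 2 — applied couple M₀=-5 kN·m at a=15/2 m (b=L-a=5/2):
  y_2 = (R_Ax³/6 - M_Ax²/2)/EI  [x≤a] with R_A=-9/16, M_A=-25/16 = ((-9/16)·4³/6 - (-25/16)·4²/2)/5000 = 13/10000 m
Load 3 — applied couple M₀=-3 kN·m at a=20/3 m (b=L-a=10/3):
  y_3 = (R_Ax³/6 - M_Ax²/2)/EI  [x≤a] with R_A=-2/5, M_A=-1 = ((-2/5)·4³/6 - (-1)·4²/2)/5000 = 7/9375 m
Superposition: y = Σ y_i = 1747/150000 m ≈ 0.011647 m

y(4) = 1747/150000 m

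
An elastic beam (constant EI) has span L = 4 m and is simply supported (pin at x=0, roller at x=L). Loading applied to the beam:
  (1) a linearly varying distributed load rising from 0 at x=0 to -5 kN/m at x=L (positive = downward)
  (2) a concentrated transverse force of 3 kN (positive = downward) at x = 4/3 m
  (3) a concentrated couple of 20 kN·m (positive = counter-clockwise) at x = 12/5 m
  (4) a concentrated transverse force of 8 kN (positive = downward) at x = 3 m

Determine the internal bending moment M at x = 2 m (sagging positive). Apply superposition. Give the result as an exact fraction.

Load 1 — triangular load w₀=-5 kN/m (0→w₀ over full span):
  M_1 = w₀Lx/6 - w₀x³/(6L) = (-5)·4·2/6 - (-5)·2³/(6·4) = -5 kN·m
Load 2 — point force P=3 kN at a=4/3 m (b=L-a=8/3):
  M_2 = Pa(L-x)/L  [x>a] = 3·(4/3)·(4-2)/4 = 2 kN·m
Load 3 — applied couple M₀=20 kN·m at a=12/5 m (b=L-a=8/5):
  M_3 = M₀x/L  [x≤a] = 20·2/4 = 10 kN·m
Load 4 — point force P=8 kN at a=3 m (b=L-a=1):
  M_4 = Pbx/L  [x≤a] = 8·1·2/4 = 4 kN·m
Superposition: M = Σ M_i = 11 kN·m ≈ 11.000000 kN·m

M(2) = 11 kN·m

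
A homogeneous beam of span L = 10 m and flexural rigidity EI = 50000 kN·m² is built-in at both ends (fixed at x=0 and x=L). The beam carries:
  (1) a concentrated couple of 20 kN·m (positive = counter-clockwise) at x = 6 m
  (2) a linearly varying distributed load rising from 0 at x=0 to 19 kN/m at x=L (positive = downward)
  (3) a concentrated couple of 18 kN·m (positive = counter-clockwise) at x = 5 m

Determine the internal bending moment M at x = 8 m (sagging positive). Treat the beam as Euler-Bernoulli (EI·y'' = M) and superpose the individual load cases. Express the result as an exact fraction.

M(8) = -259/150 kN·m

Load 1 — applied couple M₀=20 kN·m at a=6 m (b=L-a=4):
  M_1 = R_Ax - M_A - M₀  [x>a] with R_A=72/25, M_A=32/5 = (72/25)·8 - (32/5) - 20 = -84/25 kN·m
Load 2 — triangular load w₀=19 kN/m (0→w₀ over full span):
  M_2 = 3w₀Lx/20 - w₀L²/30 - w₀x³/(6L) = 3·19·10·8/20 - 19·10²/30 - 19·8³/(6·10) = 38/15 kN·m
Load 3 — applied couple M₀=18 kN·m at a=5 m (b=L-a=5):
  M_3 = R_Ax - M_A - M₀  [x>a] with R_A=27/10, M_A=9/2 = (27/10)·8 - (9/2) - 18 = -9/10 kN·m
Superposition: M = Σ M_i = -259/150 kN·m ≈ -1.726667 kN·m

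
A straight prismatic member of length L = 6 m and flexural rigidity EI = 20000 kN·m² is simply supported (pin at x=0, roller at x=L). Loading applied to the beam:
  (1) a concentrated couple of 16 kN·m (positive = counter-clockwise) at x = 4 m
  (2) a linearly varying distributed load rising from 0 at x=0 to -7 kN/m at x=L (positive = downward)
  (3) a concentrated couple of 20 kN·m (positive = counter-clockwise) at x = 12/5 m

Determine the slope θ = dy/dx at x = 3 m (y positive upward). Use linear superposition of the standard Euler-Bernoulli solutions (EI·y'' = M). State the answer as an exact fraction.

θ(3) = 373/960000 rad

Load 1 — applied couple M₀=16 kN·m at a=4 m (b=L-a=2):
  θ_1 = (M₀x²/(2L)+C₁)/EI  [x≤a] with C₁=M₀(3b²-L²)/(6L)=-32/3 = (16·3²/(2·6)+(-32/3))/20000 = 1/15000 rad
Load 2 — triangular load w₀=-7 kN/m (0→w₀ over full span):
  θ_2 = -w₀(7L⁴-30L²x²+15x⁴)/(360LEI) = -(-7)·(7·6⁴-30·6²·3²+15·3⁴)/(360·6·20000) = 147/1600000 rad
Load 3 — applied couple M₀=20 kN·m at a=12/5 m (b=L-a=18/5):
  θ_3 = (M₀x²/(2L)-M₀(x-a)+C₁)/EI  [x>a] with C₁=M₀(3b²-L²)/(6L)=8/5 = (20·3²/(2·6)-20·(3-(12/5))+(8/5))/20000 = 23/100000 rad
Superposition: θ = Σ θ_i = 373/960000 rad ≈ 0.000389 rad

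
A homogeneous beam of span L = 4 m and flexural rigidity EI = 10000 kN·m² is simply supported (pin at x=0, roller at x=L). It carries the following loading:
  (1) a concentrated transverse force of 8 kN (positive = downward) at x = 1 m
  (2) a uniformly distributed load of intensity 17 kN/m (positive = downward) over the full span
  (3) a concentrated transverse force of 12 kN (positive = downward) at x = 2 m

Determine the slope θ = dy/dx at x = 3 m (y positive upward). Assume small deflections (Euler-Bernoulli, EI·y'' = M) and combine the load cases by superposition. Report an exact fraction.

θ(3) = 53/12000 rad

Load 1 — point force P=8 kN at a=1 m (b=L-a=3):
  θ_1 = -Pa(2L²-6Lx+3x²+a²)/(6LEI)  [x>a] = -8·1·(2·4²-6·4·3+3·3²+1²)/(6·4·10000) = 1/2500 rad
Load 2 — uniform load w=17 kN/m over full span:
  θ_2 = -w(L³-6Lx²+4x³)/(24EI) = -17·(4³-6·4·3²+4·3³)/(24·10000) = 187/60000 rad
Load 3 — point force P=12 kN at a=2 m (b=L-a=2):
  θ_3 = -Pa(2L²-6Lx+3x²+a²)/(6LEI)  [x>a] = -12·2·(2·4²-6·4·3+3·3²+2²)/(6·4·10000) = 9/10000 rad
Superposition: θ = Σ θ_i = 53/12000 rad ≈ 0.004417 rad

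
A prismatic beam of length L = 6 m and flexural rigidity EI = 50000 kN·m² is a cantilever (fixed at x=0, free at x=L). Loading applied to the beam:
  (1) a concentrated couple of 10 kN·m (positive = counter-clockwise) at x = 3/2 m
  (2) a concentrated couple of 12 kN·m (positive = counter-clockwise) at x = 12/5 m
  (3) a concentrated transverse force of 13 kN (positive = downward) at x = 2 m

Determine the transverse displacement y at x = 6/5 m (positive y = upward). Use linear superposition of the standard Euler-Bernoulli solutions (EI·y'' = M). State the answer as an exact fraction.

Load 1 — applied couple M₀=10 kN·m at a=3/2 m (b=L-a=9/2):
  y_1 = M₀x²/(2EI)  [x≤a] = 10·(6/5)²/(2·50000) = 9/62500 m
Load 2 — applied couple M₀=12 kN·m at a=12/5 m (b=L-a=18/5):
  y_2 = M₀x²/(2EI)  [x≤a] = 12·(6/5)²/(2·50000) = 27/156250 m
Load 3 — point force P=13 kN at a=2 m (b=L-a=4):
  y_3 = -Px²(3a-x)/(6EI)  [x≤a] = -13·(6/5)²·(3·2-(6/5))/(6·50000) = -117/390625 m
Superposition: y = Σ y_i = 27/1562500 m ≈ 0.000017 m

y(6/5) = 27/1562500 m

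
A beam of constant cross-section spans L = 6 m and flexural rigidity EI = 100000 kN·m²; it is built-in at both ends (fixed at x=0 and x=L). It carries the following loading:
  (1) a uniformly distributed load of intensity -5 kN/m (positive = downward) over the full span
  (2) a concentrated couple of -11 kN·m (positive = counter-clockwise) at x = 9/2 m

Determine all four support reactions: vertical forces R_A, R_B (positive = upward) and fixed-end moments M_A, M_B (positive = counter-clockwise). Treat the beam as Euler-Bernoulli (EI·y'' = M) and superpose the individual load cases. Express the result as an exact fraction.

Load 1 — uniform load w=-5 kN/m over full span:
  R_A = wL/2 = (-5)·6/2 = -15 kN
  M_A = wL²/12 = (-5)·6²/12 = -15 kN·m
  R_B = wL/2 = (-5)·6/2 = -15 kN
  M_B = -wL²/12 = -(-5)·6²/12 = 15 kN·m
Load 2 — applied couple M₀=-11 kN·m at a=9/2 m (b=L-a=3/2):
  R_A = 6M₀ab/L³ = 6·(-11)·(9/2)·(3/2)/6³ = -33/16 kN
  M_A = M₀b(2a-b)/L² = (-11)·(3/2)·(2·(9/2)-(3/2))/6² = -55/16 kN·m
  R_B = -6M₀ab/L³ = -6·(-11)·(9/2)·(3/2)/6³ = 33/16 kN
  M_B = M₀a(2b-a)/L² = (-11)·(9/2)·(2·(3/2)-(9/2))/6² = 33/16 kN·m
Superposition: R_A = -273/16 kN, M_A = -295/16 kN·m, R_B = -207/16 kN, M_B = 273/16 kN·m

R_A = -273/16 kN, M_A = -295/16 kN·m, R_B = -207/16 kN, M_B = 273/16 kN·m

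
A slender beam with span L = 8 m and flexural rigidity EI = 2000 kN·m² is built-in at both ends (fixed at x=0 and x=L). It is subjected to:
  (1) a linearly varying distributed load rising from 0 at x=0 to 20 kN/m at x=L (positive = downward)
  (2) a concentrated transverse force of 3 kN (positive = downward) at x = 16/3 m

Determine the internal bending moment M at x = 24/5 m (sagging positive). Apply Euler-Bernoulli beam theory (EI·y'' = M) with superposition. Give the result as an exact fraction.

Load 1 — triangular load w₀=20 kN/m (0→w₀ over full span):
  M_1 = 3w₀Lx/20 - w₀L²/30 - w₀x³/(6L) = 3·20·8·(24/5)/20 - 20·8²/30 - 20·(24/5)³/(6·8) = 1984/75 kN·m
Load 2 — point force P=3 kN at a=16/3 m (b=L-a=8/3):
  M_2 = Pb²(3a+b)x/L³ - Pab²/L²  [x≤a] = 3·(8/3)²·(3·(16/3)+(8/3))·(24/5)/8³ - 3·(16/3)·(8/3)²/8² = 88/45 kN·m
Superposition: M = Σ M_i = 6392/225 kN·m ≈ 28.408889 kN·m

M(24/5) = 6392/225 kN·m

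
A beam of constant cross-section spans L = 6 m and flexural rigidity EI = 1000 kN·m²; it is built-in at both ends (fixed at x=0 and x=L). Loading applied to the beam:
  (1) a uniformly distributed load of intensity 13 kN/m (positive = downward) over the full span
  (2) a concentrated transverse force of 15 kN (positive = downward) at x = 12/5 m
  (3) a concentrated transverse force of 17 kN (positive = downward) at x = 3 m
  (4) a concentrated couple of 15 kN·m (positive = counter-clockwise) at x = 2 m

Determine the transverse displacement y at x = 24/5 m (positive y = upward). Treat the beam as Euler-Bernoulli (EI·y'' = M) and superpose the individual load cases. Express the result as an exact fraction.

y(24/5) = -167271/6250000 m

Load 1 — uniform load w=13 kN/m over full span:
  y_1 = -wx²(L-x)²/(24EI) = -13·(24/5)²·(6-(24/5))²/(24·1000) = -1404/78125 m
Load 2 — point force P=15 kN at a=12/5 m (b=L-a=18/5):
  y_2 = -Pa²(L-x)²(3bL-(3b+a)(L-x))/(6L³EI)  [x>a] = -15·(12/5)²·(6-(24/5))²·(3·(18/5)·6-(3·(18/5)+(12/5))·(6-(24/5)))/(6·6³·1000) = -1836/390625 m
Load 3 — point force P=17 kN at a=3 m (b=L-a=3):
  y_3 = -Pa²(L-x)²(3bL-(3b+a)(L-x))/(6L³EI)  [x>a] = -17·3²·(6-(24/5))²·(3·3·6-(3·3+3)·(6-(24/5)))/(6·6³·1000) = -1683/250000 m
Load 4 — applied couple M₀=15 kN·m at a=2 m (b=L-a=4):
  y_4 = (R_Ax³/6 - M_Ax²/2 - M₀(x-a)²/2)/EI  [x>a] with R_A=10/3, M_A=0 = ((10/3)·(24/5)³/6 - 0·(24/5)²/2 - 15·((24/5)-2)²/2)/1000 = 33/12500 m
Superposition: y = Σ y_i = -167271/6250000 m ≈ -0.026763 m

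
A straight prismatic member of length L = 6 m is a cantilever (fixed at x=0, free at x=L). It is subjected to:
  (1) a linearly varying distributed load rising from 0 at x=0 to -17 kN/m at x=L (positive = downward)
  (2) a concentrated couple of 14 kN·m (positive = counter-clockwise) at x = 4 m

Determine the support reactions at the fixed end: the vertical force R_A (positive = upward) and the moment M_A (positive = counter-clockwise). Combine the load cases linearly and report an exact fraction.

R_A = -51 kN, M_A = -218 kN·m

Load 1 — triangular load w₀=-17 kN/m (0→w₀ over full span):
  R_A = w₀L/2 = (-17)·6/2 = -51 kN
  M_A = w₀L²/3 = (-17)·6²/3 = -204 kN·m
Load 2 — applied couple M₀=14 kN·m at a=4 m (b=L-a=2):
  R_A = 0 kN
  M_A = -M₀ = -14 kN·m
Superposition: R_A = -51 kN, M_A = -218 kN·m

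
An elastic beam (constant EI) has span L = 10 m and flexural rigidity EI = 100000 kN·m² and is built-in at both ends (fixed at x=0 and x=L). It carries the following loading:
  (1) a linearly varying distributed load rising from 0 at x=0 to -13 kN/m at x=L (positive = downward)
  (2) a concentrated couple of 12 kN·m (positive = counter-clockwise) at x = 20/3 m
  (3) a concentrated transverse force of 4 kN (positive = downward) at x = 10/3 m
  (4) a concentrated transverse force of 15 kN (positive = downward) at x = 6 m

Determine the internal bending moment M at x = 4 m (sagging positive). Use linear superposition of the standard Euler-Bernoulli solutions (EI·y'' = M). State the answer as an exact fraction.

M(4) = -5684/675 kN·m

Load 1 — triangular load w₀=-13 kN/m (0→w₀ over full span):
  M_1 = 3w₀Lx/20 - w₀L²/30 - w₀x³/(6L) = 3·(-13)·10·4/20 - (-13)·10²/30 - (-13)·4³/(6·10) = -104/5 kN·m
Load 2 — applied couple M₀=12 kN·m at a=20/3 m (b=L-a=10/3):
  M_2 = R_Ax - M_A  [x≤a] with R_A=8/5, M_A=4 = (8/5)·4 - 4 = 12/5 kN·m
Load 3 — point force P=4 kN at a=10/3 m (b=L-a=20/3):
  M_3 = Pa²(a+3b)(L-x)/L³ - Pa²b/L²  [x>a] = 4·(10/3)²·((10/3)+3·(20/3))·(10-4)/10³ - 4·(10/3)²·(20/3)/10² = 88/27 kN·m
Load 4 — point force P=15 kN at a=6 m (b=L-a=4):
  M_4 = Pb²(3a+b)x/L³ - Pab²/L²  [x≤a] = 15·4²·(3·6+4)·4/10³ - 15·6·4²/10² = 168/25 kN·m
Superposition: M = Σ M_i = -5684/675 kN·m ≈ -8.420741 kN·m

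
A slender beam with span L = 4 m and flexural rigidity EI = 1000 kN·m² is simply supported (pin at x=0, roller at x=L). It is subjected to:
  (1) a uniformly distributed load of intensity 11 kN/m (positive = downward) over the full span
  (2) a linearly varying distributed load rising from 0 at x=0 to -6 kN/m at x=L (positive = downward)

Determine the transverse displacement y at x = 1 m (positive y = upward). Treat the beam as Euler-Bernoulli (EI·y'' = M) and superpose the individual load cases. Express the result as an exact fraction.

Load 1 — uniform load w=11 kN/m over full span:
  y_1 = -wx(L³-2Lx²+x³)/(24EI) = -11·1·(4³-2·4·1²+1³)/(24·1000) = -209/8000 m
Load 2 — triangular load w₀=-6 kN/m (0→w₀ over full span):
  y_2 = -w₀x(7L⁴-10L²x²+3x⁴)/(360LEI) = -(-6)·1·(7·4⁴-10·4²·1²+3·1⁴)/(360·4·1000) = 109/16000 m
Superposition: y = Σ y_i = -309/16000 m ≈ -0.019312 m

y(1) = -309/16000 m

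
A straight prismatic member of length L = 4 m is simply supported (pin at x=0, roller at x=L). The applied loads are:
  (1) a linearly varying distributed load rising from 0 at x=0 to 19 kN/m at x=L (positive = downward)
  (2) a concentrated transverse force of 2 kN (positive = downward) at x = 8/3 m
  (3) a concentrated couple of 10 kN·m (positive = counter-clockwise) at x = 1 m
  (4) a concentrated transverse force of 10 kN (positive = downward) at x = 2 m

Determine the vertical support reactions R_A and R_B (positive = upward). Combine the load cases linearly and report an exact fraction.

R_A = 125/6 kN, R_B = 175/6 kN

Load 1 — triangular load w₀=19 kN/m (0→w₀ over full span):
  R_A = w₀L/6 = 19·4/6 = 38/3 kN
  R_B = w₀L/3 = 19·4/3 = 76/3 kN
Load 2 — point force P=2 kN at a=8/3 m (b=L-a=4/3):
  R_A = Pb/L = 2·(4/3)/4 = 2/3 kN
  R_B = Pa/L = 2·(8/3)/4 = 4/3 kN
Load 3 — applied couple M₀=10 kN·m at a=1 m (b=L-a=3):
  R_A = M₀/L = 10/4 = 5/2 kN
  R_B = -M₀/L = -10/4 = -5/2 kN
Load 4 — point force P=10 kN at a=2 m (b=L-a=2):
  R_A = Pb/L = 10·2/4 = 5 kN
  R_B = Pa/L = 10·2/4 = 5 kN
Superposition: R_A = 125/6 kN, R_B = 175/6 kN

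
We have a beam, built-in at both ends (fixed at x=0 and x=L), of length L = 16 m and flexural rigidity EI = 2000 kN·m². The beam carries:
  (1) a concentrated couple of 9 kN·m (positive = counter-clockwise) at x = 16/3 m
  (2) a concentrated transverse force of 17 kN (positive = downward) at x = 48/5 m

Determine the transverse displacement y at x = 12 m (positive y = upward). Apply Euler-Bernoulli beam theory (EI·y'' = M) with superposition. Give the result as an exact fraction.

y(12) = -281/3125 m

Load 1 — applied couple M₀=9 kN·m at a=16/3 m (b=L-a=32/3):
  y_1 = (R_Ax³/6 - M_Ax²/2 - M₀(x-a)²/2)/EI  [x>a] with R_A=3/4, M_A=0 = ((3/4)·12³/6 - 0·12²/2 - 9·(12-(16/3))²/2)/2000 = 1/125 m
Load 2 — point force P=17 kN at a=48/5 m (b=L-a=32/5):
  y_2 = -Pa²(L-x)²(3bL-(3b+a)(L-x))/(6L³EI)  [x>a] = -17·(48/5)²·(16-12)²·(3·(32/5)·16-(3·(32/5)+(48/5))·(16-12))/(6·16³·2000) = -306/3125 m
Superposition: y = Σ y_i = -281/3125 m ≈ -0.089920 m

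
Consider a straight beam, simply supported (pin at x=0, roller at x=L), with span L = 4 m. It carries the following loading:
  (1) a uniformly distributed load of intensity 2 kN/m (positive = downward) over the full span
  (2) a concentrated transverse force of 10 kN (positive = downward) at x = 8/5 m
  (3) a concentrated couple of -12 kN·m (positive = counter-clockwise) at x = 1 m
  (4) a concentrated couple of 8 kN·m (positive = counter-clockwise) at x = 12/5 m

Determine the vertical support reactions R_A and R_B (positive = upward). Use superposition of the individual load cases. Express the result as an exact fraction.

Load 1 — uniform load w=2 kN/m over full span:
  R_A = wL/2 = 2·4/2 = 4 kN
  R_B = wL/2 = 2·4/2 = 4 kN
Load 2 — point force P=10 kN at a=8/5 m (b=L-a=12/5):
  R_A = Pb/L = 10·(12/5)/4 = 6 kN
  R_B = Pa/L = 10·(8/5)/4 = 4 kN
Load 3 — applied couple M₀=-12 kN·m at a=1 m (b=L-a=3):
  R_A = M₀/L = (-12)/4 = -3 kN
  R_B = -M₀/L = -(-12)/4 = 3 kN
Load 4 — applied couple M₀=8 kN·m at a=12/5 m (b=L-a=8/5):
  R_A = M₀/L = 8/4 = 2 kN
  R_B = -M₀/L = -8/4 = -2 kN
Superposition: R_A = 9 kN, R_B = 9 kN

R_A = 9 kN, R_B = 9 kN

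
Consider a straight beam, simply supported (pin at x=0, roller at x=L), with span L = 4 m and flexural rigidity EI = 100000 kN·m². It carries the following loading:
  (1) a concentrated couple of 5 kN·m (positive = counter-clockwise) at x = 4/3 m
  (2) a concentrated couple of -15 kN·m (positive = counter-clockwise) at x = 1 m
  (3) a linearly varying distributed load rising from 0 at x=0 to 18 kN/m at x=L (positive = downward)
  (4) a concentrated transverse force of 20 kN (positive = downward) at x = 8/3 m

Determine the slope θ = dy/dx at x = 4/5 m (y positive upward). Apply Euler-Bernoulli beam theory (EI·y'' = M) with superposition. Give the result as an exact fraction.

θ(4/5) = -15742279/40500000000 rad

Load 1 — applied couple M₀=5 kN·m at a=4/3 m (b=L-a=8/3):
  θ_1 = (M₀x²/(2L)+C₁)/EI  [x≤a] with C₁=M₀(3b²-L²)/(6L)=10/9 = (5·(4/5)²/(2·4)+(10/9))/100000 = 17/1125000 rad
Load 2 — applied couple M₀=-15 kN·m at a=1 m (b=L-a=3):
  θ_2 = (M₀x²/(2L)+C₁)/EI  [x≤a] with C₁=M₀(3b²-L²)/(6L)=-55/8 = ((-15)·(4/5)²/(2·4)+(-55/8))/100000 = -323/4000000 rad
Load 3 — triangular load w₀=18 kN/m (0→w₀ over full span):
  θ_3 = -w₀(7L⁴-30L²x²+15x⁴)/(360LEI) = -18·(7·4⁴-30·4²·(4/5)²+15·(4/5)⁴)/(360·4·100000) = -364/1953125 rad
Load 4 — point force P=20 kN at a=8/3 m (b=L-a=4/3):
  θ_4 = -Pb(L²-b²-3x²)/(6LEI)  [x≤a] = -20·(4/3)·(4²-(4/3)²-3·(4/5)²)/(6·4·100000) = -173/1265625 rad
Superposition: θ = Σ θ_i = -15742279/40500000000 rad ≈ -0.000389 rad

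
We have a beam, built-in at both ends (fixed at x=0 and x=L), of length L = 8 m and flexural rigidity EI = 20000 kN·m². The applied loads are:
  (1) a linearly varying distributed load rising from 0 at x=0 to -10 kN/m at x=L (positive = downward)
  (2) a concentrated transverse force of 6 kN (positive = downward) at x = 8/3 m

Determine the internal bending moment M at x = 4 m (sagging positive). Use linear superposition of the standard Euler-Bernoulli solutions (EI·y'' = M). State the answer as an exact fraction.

Load 1 — triangular load w₀=-10 kN/m (0→w₀ over full span):
  M_1 = 3w₀Lx/20 - w₀L²/30 - w₀x³/(6L) = 3·(-10)·8·4/20 - (-10)·8²/30 - (-10)·4³/(6·8) = -40/3 kN·m
Load 2 — point force P=6 kN at a=8/3 m (b=L-a=16/3):
  M_2 = Pa²(a+3b)(L-x)/L³ - Pa²b/L²  [x>a] = 6·(8/3)²·((8/3)+3·(16/3))·(8-4)/8³ - 6·(8/3)²·(16/3)/8² = 8/3 kN·m
Superposition: M = Σ M_i = -32/3 kN·m ≈ -10.666667 kN·m

M(4) = -32/3 kN·m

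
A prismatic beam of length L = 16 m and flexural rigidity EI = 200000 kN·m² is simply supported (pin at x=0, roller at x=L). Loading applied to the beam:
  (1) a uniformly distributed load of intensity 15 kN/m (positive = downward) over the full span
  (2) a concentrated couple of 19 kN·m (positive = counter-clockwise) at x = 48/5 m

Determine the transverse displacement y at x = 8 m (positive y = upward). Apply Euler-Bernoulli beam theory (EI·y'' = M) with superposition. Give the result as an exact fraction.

y(8) = -20171/312500 m

Load 1 — uniform load w=15 kN/m over full span:
  y_1 = -wx(L³-2Lx²+x³)/(24EI) = -15·8·(16³-2·16·8²+8³)/(24·200000) = -8/125 m
Load 2 — applied couple M₀=19 kN·m at a=48/5 m (b=L-a=32/5):
  y_2 = (M₀x³/(6L)+C₁x)/EI  [x≤a] with C₁=M₀(3b²-L²)/(6L)=-1976/75 = (19·8³/(6·16)+(-1976/75)·8)/200000 = -171/312500 m
Superposition: y = Σ y_i = -20171/312500 m ≈ -0.064547 m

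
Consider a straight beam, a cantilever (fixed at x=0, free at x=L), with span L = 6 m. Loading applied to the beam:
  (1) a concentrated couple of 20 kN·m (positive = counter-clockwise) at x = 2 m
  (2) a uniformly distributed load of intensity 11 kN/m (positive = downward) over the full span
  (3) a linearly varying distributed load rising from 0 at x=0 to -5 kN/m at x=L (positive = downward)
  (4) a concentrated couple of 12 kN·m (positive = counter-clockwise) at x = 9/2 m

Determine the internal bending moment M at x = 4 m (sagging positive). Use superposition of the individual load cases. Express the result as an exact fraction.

Load 1 — applied couple M₀=20 kN·m at a=2 m (b=L-a=4):
  M_1 = 0  [x>a] = 0 kN·m
Load 2 — uniform load w=11 kN/m over full span:
  M_2 = -w(L-x)²/2 = -11·(6-4)²/2 = -22 kN·m
Load 3 — triangular load w₀=-5 kN/m (0→w₀ over full span):
  M_3 = w₀Lx/2 - w₀L²/3 - w₀x³/(6L) = (-5)·6·4/2 - (-5)·6²/3 - (-5)·4³/(6·6) = 80/9 kN·m
Load 4 — applied couple M₀=12 kN·m at a=9/2 m (b=L-a=3/2):
  M_4 = M₀  [x≤a] = 12 = 12 kN·m
Superposition: M = Σ M_i = -10/9 kN·m ≈ -1.111111 kN·m

M(4) = -10/9 kN·m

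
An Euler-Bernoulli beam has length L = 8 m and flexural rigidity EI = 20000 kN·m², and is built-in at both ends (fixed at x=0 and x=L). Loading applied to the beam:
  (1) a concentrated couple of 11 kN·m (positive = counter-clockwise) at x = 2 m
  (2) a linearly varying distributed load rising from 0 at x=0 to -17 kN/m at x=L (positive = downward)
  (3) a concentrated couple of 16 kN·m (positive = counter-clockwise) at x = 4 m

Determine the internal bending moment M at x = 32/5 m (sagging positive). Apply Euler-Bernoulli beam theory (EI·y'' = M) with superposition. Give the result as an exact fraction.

Load 1 — applied couple M₀=11 kN·m at a=2 m (b=L-a=6):
  M_1 = R_Ax - M_A - M₀  [x>a] with R_A=99/64, M_A=-33/16 = (99/64)·(32/5) - (-33/16) - 11 = 77/80 kN·m
Load 2 — triangular load w₀=-17 kN/m (0→w₀ over full span):
  M_2 = 3w₀Lx/20 - w₀L²/30 - w₀x³/(6L) = 3·(-17)·8·(32/5)/20 - (-17)·8²/30 - (-17)·(32/5)³/(6·8) = -544/375 kN·m
Load 3 — applied couple M₀=16 kN·m at a=4 m (b=L-a=4):
  M_3 = R_Ax - M_A - M₀  [x>a] with R_A=3, M_A=4 = 3·(32/5) - 4 - 16 = -4/5 kN·m
Superposition: M = Σ M_i = -7729/6000 kN·m ≈ -1.288167 kN·m

M(32/5) = -7729/6000 kN·m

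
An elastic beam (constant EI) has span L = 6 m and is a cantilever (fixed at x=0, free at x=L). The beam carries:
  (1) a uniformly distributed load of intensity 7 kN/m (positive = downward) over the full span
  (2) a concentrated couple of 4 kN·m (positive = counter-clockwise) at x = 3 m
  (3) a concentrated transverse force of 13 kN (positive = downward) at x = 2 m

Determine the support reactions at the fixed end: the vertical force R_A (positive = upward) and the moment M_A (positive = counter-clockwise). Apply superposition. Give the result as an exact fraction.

Load 1 — uniform load w=7 kN/m over full span:
  R_A = wL = 7·6 = 42 kN
  M_A = wL²/2 = 7·6²/2 = 126 kN·m
Load 2 — applied couple M₀=4 kN·m at a=3 m (b=L-a=3):
  R_A = 0 kN
  M_A = -M₀ = -4 kN·m
Load 3 — point force P=13 kN at a=2 m (b=L-a=4):
  R_A = P = 13 kN
  M_A = Pa = 13·2 = 26 kN·m
Superposition: R_A = 55 kN, M_A = 148 kN·m

R_A = 55 kN, M_A = 148 kN·m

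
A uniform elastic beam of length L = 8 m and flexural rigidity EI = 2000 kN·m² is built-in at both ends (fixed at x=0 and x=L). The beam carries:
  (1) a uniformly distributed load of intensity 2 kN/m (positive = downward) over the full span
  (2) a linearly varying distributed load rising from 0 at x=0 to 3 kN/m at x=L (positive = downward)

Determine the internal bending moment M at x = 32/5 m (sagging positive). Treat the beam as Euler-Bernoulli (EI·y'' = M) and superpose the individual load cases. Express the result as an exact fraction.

M(32/5) = -64/375 kN·m

Load 1 — uniform load w=2 kN/m over full span:
  M_1 = wLx/2 - wL²/12 - wx²/2 = 2·8·(32/5)/2 - 2·8²/12 - 2·(32/5)²/2 = -32/75 kN·m
Load 2 — triangular load w₀=3 kN/m (0→w₀ over full span):
  M_2 = 3w₀Lx/20 - w₀L²/30 - w₀x³/(6L) = 3·3·8·(32/5)/20 - 3·8²/30 - 3·(32/5)³/(6·8) = 32/125 kN·m
Superposition: M = Σ M_i = -64/375 kN·m ≈ -0.170667 kN·m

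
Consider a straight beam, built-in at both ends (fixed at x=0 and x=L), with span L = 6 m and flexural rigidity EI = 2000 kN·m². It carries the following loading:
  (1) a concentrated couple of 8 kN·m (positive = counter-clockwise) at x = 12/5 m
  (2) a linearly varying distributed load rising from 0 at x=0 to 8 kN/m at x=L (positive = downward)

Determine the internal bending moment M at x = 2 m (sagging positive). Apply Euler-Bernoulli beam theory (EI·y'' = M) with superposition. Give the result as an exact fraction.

Load 1 — applied couple M₀=8 kN·m at a=12/5 m (b=L-a=18/5):
  M_1 = R_Ax - M_A  [x≤a] with R_A=48/25, M_A=24/25 = (48/25)·2 - (24/25) = 72/25 kN·m
Load 2 — triangular load w₀=8 kN/m (0→w₀ over full span):
  M_2 = 3w₀Lx/20 - w₀L²/30 - w₀x³/(6L) = 3·8·6·2/20 - 8·6²/30 - 8·2³/(6·6) = 136/45 kN·m
Superposition: M = Σ M_i = 1328/225 kN·m ≈ 5.902222 kN·m

M(2) = 1328/225 kN·m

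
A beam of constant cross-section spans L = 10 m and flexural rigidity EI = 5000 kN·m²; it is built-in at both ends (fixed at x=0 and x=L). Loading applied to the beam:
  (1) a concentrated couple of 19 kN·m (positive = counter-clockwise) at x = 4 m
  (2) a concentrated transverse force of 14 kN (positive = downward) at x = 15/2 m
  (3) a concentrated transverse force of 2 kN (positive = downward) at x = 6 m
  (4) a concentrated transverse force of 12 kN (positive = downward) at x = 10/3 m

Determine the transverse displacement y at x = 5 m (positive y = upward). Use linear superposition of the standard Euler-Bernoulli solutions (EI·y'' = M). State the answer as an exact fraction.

Load 1 — applied couple M₀=19 kN·m at a=4 m (b=L-a=6):
  y_1 = (R_Ax³/6 - M_Ax²/2 - M₀(x-a)²/2)/EI  [x>a] with R_A=342/125, M_A=57/25 = ((342/125)·5³/6 - (57/25)·5²/2 - 19·(5-4)²/2)/5000 = 19/5000 m
Load 2 — point force P=14 kN at a=15/2 m (b=L-a=5/2):
  y_2 = -Pb²x²(3aL-(3a+b)x)/(6L³EI)  [x≤a] = -14·(5/2)²·5²·(3·(15/2)·10-(3·(15/2)+(5/2))·5)/(6·10³·5000) = -7/960 m
Load 3 — point force P=2 kN at a=6 m (b=L-a=4):
  y_3 = -Pb²x²(3aL-(3a+b)x)/(6L³EI)  [x≤a] = -2·4²·5²·(3·6·10-(3·6+4)·5)/(6·10³·5000) = -7/3750 m
Load 4 — point force P=12 kN at a=10/3 m (b=L-a=20/3):
  y_4 = -Pa²(L-x)²(3bL-(3b+a)(L-x))/(6L³EI)  [x>a] = -12·(10/3)²·(10-5)²·(3·(20/3)·10-(3·(20/3)+(10/3))·(10-5))/(6·10³·5000) = -1/108 m
Superposition: y = Σ y_i = -15787/1080000 m ≈ -0.014618 m

y(5) = -15787/1080000 m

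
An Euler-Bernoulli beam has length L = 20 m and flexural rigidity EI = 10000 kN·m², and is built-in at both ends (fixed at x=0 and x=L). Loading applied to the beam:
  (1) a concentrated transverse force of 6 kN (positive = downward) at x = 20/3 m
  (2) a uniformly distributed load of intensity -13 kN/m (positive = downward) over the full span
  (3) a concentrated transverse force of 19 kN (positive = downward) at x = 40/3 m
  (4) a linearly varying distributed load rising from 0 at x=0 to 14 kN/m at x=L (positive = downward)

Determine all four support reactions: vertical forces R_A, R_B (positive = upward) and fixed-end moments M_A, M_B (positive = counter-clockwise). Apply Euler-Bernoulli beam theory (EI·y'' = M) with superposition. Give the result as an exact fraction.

Load 1 — point force P=6 kN at a=20/3 m (b=L-a=40/3):
  R_A = Pb²(3a+b)/L³ = 6·(40/3)²·(3·(20/3)+(40/3))/20³ = 40/9 kN
  M_A = Pab²/L² = 6·(20/3)·(40/3)²/20² = 160/9 kN·m
  R_B = Pa²(a+3b)/L³ = 6·(20/3)²·((20/3)+3·(40/3))/20³ = 14/9 kN
  M_B = -Pa²b/L² = -6·(20/3)²·(40/3)/20² = -80/9 kN·m
Load 2 — uniform load w=-13 kN/m over full span:
  R_A = wL/2 = (-13)·20/2 = -130 kN
  M_A = wL²/12 = (-13)·20²/12 = -1300/3 kN·m
  R_B = wL/2 = (-13)·20/2 = -130 kN
  M_B = -wL²/12 = -(-13)·20²/12 = 1300/3 kN·m
Load 3 — point force P=19 kN at a=40/3 m (b=L-a=20/3):
  R_A = Pb²(3a+b)/L³ = 19·(20/3)²·(3·(40/3)+(20/3))/20³ = 133/27 kN
  M_A = Pab²/L² = 19·(40/3)·(20/3)²/20² = 760/27 kN·m
  R_B = Pa²(a+3b)/L³ = 19·(40/3)²·((40/3)+3·(20/3))/20³ = 380/27 kN
  M_B = -Pa²b/L² = -19·(40/3)²·(20/3)/20² = -1520/27 kN·m
Load 4 — triangular load w₀=14 kN/m (0→w₀ over full span):
  R_A = 3w₀L/20 = 3·14·20/20 = 42 kN
  M_A = w₀L²/30 = 14·20²/30 = 560/3 kN·m
  R_B = 7w₀L/20 = 7·14·20/20 = 98 kN
  M_B = -w₀L²/20 = -14·20²/20 = -280 kN·m
Superposition: R_A = -2123/27 kN, M_A = -5420/27 kN·m, R_B = -442/27 kN, M_B = 2380/27 kN·m

R_A = -2123/27 kN, M_A = -5420/27 kN·m, R_B = -442/27 kN, M_B = 2380/27 kN·m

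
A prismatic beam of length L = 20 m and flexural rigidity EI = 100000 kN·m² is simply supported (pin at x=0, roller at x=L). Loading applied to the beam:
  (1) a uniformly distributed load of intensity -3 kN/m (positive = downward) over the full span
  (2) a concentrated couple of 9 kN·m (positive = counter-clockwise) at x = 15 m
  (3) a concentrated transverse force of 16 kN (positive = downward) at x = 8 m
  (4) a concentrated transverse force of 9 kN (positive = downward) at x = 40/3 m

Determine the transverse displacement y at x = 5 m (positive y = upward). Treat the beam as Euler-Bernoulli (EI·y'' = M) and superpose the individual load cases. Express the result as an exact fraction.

y(5) = 119969/7200000 m

Load 1 — uniform load w=-3 kN/m over full span:
  y_1 = -wx(L³-2Lx²+x³)/(24EI) = -(-3)·5·(20³-2·20·5²+5³)/(24·100000) = 57/1280 m
Load 2 — applied couple M₀=9 kN·m at a=15 m (b=L-a=5):
  y_2 = (M₀x³/(6L)+C₁x)/EI  [x≤a] with C₁=M₀(3b²-L²)/(6L)=-195/8 = (9·5³/(6·20)+(-195/8)·5)/100000 = -9/8000 m
Load 3 — point force P=16 kN at a=8 m (b=L-a=12):
  y_3 = -Pbx(L²-b²-x²)/(6LEI)  [x≤a] = -16·12·5·(20²-12²-5²)/(6·20·100000) = -231/12500 m
Load 4 — point force P=9 kN at a=40/3 m (b=L-a=20/3):
  y_4 = -Pbx(L²-b²-x²)/(6LEI)  [x≤a] = -9·(20/3)·5·(20²-(20/3)²-5²)/(6·20·100000) = -119/14400 m
Superposition: y = Σ y_i = 119969/7200000 m ≈ 0.016662 m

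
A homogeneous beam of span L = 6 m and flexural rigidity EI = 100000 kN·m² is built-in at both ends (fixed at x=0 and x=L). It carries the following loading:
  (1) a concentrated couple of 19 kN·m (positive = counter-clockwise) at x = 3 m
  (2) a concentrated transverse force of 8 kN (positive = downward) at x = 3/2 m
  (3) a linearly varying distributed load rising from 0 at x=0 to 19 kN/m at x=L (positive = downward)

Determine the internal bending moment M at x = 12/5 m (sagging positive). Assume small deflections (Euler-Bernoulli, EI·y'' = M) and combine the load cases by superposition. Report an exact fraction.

Load 1 — applied couple M₀=19 kN·m at a=3 m (b=L-a=3):
  M_1 = R_Ax - M_A  [x≤a] with R_A=19/4, M_A=19/4 = (19/4)·(12/5) - (19/4) = 133/20 kN·m
Load 2 — point force P=8 kN at a=3/2 m (b=L-a=9/2):
  M_2 = Pa²(a+3b)(L-x)/L³ - Pa²b/L²  [x>a] = 8·(3/2)²·((3/2)+3·(9/2))·(6-(12/5))/6³ - 8·(3/2)²·(9/2)/6² = 9/4 kN·m
Load 3 — triangular load w₀=19 kN/m (0→w₀ over full span):
  M_3 = 3w₀Lx/20 - w₀L²/30 - w₀x³/(6L) = 3·19·6·(12/5)/20 - 19·6²/30 - 19·(12/5)³/(6·6) = 1368/125 kN·m
Superposition: M = Σ M_i = 4961/250 kN·m ≈ 19.844000 kN·m

M(12/5) = 4961/250 kN·m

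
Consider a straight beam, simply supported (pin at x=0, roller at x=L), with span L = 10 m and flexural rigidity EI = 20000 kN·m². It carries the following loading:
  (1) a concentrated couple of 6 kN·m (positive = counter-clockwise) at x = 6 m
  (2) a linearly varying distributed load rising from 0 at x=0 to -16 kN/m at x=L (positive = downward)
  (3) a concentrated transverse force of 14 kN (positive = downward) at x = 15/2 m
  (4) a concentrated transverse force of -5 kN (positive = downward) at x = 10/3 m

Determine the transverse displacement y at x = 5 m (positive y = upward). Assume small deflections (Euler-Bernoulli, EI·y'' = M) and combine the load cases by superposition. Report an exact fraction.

y(5) = 1187629/25920000 m

Load 1 — applied couple M₀=6 kN·m at a=6 m (b=L-a=4):
  y_1 = (M₀x³/(6L)+C₁x)/EI  [x≤a] with C₁=M₀(3b²-L²)/(6L)=-26/5 = (6·5³/(6·10)+(-26/5)·5)/20000 = -27/40000 m
Load 2 — triangular load w₀=-16 kN/m (0→w₀ over full span):
  y_2 = -w₀x(7L⁴-10L²x²+3x⁴)/(360LEI) = -(-16)·5·(7·10⁴-10·10²·5²+3·5⁴)/(360·10·20000) = 5/96 m
Load 3 — point force P=14 kN at a=15/2 m (b=L-a=5/2):
  y_3 = -Pbx(L²-b²-x²)/(6LEI)  [x≤a] = -14·(5/2)·5·(10²-(5/2)²-5²)/(6·10·20000) = -77/7680 m
Load 4 — point force P=-5 kN at a=10/3 m (b=L-a=20/3):
  y_4 = -Pa(L-x)(2Lx-a²-x²)/(6LEI)  [x>a] = -(-5)·(10/3)·(10-5)·(2·10·5-(10/3)²-5²)/(6·10·20000) = 23/5184 m
Superposition: y = Σ y_i = 1187629/25920000 m ≈ 0.045819 m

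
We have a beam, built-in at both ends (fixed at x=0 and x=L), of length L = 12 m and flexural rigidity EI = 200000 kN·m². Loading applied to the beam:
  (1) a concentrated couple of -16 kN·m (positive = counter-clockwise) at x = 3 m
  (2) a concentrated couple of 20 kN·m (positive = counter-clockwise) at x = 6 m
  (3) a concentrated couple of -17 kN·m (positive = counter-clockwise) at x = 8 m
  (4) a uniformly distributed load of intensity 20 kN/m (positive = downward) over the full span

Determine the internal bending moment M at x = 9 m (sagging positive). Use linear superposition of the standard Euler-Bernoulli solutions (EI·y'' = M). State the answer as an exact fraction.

Load 1 — applied couple M₀=-16 kN·m at a=3 m (b=L-a=9):
  M_1 = R_Ax - M_A - M₀  [x>a] with R_A=-3/2, M_A=3 = (-3/2)·9 - 3 - (-16) = -1/2 kN·m
Load 2 — applied couple M₀=20 kN·m at a=6 m (b=L-a=6):
  M_2 = R_Ax - M_A - M₀  [x>a] with R_A=5/2, M_A=5 = (5/2)·9 - 5 - 20 = -5/2 kN·m
Load 3 — applied couple M₀=-17 kN·m at a=8 m (b=L-a=4):
  M_3 = R_Ax - M_A - M₀  [x>a] with R_A=-17/9, M_A=-17/3 = (-17/9)·9 - (-17/3) - (-17) = 17/3 kN·m
Load 4 — uniform load w=20 kN/m over full span:
  M_4 = wLx/2 - wL²/12 - wx²/2 = 20·12·9/2 - 20·12²/12 - 20·9²/2 = 30 kN·m
Superposition: M = Σ M_i = 98/3 kN·m ≈ 32.666667 kN·m

M(9) = 98/3 kN·m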